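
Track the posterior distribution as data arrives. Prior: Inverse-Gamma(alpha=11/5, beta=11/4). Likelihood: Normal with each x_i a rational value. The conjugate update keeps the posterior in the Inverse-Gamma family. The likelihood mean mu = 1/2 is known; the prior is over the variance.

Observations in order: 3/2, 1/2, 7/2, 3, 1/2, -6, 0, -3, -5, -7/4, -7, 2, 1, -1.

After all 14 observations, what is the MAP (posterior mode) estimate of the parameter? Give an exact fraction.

13825/1632

obs 1: x=3/2 → posterior Inverse-Gamma(27/10, 13/4)
obs 2: x=1/2 → posterior Inverse-Gamma(16/5, 13/4)
obs 3: x=7/2 → posterior Inverse-Gamma(37/10, 31/4)
obs 4: x=3 → posterior Inverse-Gamma(21/5, 87/8)
obs 5: x=1/2 → posterior Inverse-Gamma(47/10, 87/8)
obs 6: x=-6 → posterior Inverse-Gamma(26/5, 32)
obs 7: x=0 → posterior Inverse-Gamma(57/10, 257/8)
obs 8: x=-3 → posterior Inverse-Gamma(31/5, 153/4)
obs 9: x=-5 → posterior Inverse-Gamma(67/10, 427/8)
obs 10: x=-7/4 → posterior Inverse-Gamma(36/5, 1789/32)
obs 11: x=-7 → posterior Inverse-Gamma(77/10, 2689/32)
obs 12: x=2 → posterior Inverse-Gamma(41/5, 2725/32)
obs 13: x=1 → posterior Inverse-Gamma(87/10, 2729/32)
obs 14: x=-1 → posterior Inverse-Gamma(46/5, 2765/32)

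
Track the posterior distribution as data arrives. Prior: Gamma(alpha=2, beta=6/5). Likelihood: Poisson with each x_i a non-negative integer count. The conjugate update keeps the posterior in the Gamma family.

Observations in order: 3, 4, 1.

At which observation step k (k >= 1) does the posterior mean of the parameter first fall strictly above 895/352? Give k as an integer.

obs 1: x=3 → posterior Gamma(5, 11/5)
obs 2: x=4 → posterior Gamma(9, 16/5)
obs 3: x=1 → posterior Gamma(10, 21/5)

k = 2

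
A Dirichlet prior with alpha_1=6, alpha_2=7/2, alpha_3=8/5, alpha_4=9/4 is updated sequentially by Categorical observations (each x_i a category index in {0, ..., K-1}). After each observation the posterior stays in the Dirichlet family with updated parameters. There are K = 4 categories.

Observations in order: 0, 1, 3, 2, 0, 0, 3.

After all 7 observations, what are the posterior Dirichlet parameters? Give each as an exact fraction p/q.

obs 1: x=0 → posterior Dirichlet(7, 7/2, 8/5, 9/4)
obs 2: x=1 → posterior Dirichlet(7, 9/2, 8/5, 9/4)
obs 3: x=3 → posterior Dirichlet(7, 9/2, 8/5, 13/4)
obs 4: x=2 → posterior Dirichlet(7, 9/2, 13/5, 13/4)
obs 5: x=0 → posterior Dirichlet(8, 9/2, 13/5, 13/4)
obs 6: x=0 → posterior Dirichlet(9, 9/2, 13/5, 13/4)
obs 7: x=3 → posterior Dirichlet(9, 9/2, 13/5, 17/4)

alpha_1=9, alpha_2=9/2, alpha_3=13/5, alpha_4=17/4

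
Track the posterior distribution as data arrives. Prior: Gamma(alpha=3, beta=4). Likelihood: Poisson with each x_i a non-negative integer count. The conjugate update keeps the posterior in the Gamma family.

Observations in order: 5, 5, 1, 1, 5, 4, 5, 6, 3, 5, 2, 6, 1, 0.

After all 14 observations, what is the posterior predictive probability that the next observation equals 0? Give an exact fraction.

188005374836229120894273278138806956375747747317139671689960882176/3127427491907749548018497790443751608857168317658177523074947729361

obs 1: x=5 → posterior Gamma(8, 5)
obs 2: x=5 → posterior Gamma(13, 6)
obs 3: x=1 → posterior Gamma(14, 7)
obs 4: x=1 → posterior Gamma(15, 8)
obs 5: x=5 → posterior Gamma(20, 9)
obs 6: x=4 → posterior Gamma(24, 10)
obs 7: x=5 → posterior Gamma(29, 11)
obs 8: x=6 → posterior Gamma(35, 12)
obs 9: x=3 → posterior Gamma(38, 13)
obs 10: x=5 → posterior Gamma(43, 14)
obs 11: x=2 → posterior Gamma(45, 15)
obs 12: x=6 → posterior Gamma(51, 16)
obs 13: x=1 → posterior Gamma(52, 17)
obs 14: x=0 → posterior Gamma(52, 18)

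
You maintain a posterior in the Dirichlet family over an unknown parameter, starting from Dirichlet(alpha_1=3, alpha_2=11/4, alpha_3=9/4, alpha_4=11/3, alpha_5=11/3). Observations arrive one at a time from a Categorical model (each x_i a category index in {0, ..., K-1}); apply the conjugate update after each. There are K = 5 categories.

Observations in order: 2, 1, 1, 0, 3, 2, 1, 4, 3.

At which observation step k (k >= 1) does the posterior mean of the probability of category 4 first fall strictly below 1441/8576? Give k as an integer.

k = 7

obs 1: x=2 → posterior Dirichlet(3, 11/4, 13/4, 11/3, 11/3)
obs 2: x=1 → posterior Dirichlet(3, 15/4, 13/4, 11/3, 11/3)
obs 3: x=1 → posterior Dirichlet(3, 19/4, 13/4, 11/3, 11/3)
obs 4: x=0 → posterior Dirichlet(4, 19/4, 13/4, 11/3, 11/3)
obs 5: x=3 → posterior Dirichlet(4, 19/4, 13/4, 14/3, 11/3)
obs 6: x=2 → posterior Dirichlet(4, 19/4, 17/4, 14/3, 11/3)
obs 7: x=1 → posterior Dirichlet(4, 23/4, 17/4, 14/3, 11/3)
obs 8: x=4 → posterior Dirichlet(4, 23/4, 17/4, 14/3, 14/3)
obs 9: x=3 → posterior Dirichlet(4, 23/4, 17/4, 17/3, 14/3)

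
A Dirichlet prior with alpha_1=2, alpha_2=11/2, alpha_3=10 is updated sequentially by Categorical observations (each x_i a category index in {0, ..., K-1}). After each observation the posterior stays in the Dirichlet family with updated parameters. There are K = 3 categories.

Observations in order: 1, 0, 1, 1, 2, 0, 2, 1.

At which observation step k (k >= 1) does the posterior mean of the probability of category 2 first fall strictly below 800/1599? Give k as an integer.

k = 3

obs 1: x=1 → posterior Dirichlet(2, 13/2, 10)
obs 2: x=0 → posterior Dirichlet(3, 13/2, 10)
obs 3: x=1 → posterior Dirichlet(3, 15/2, 10)
obs 4: x=1 → posterior Dirichlet(3, 17/2, 10)
obs 5: x=2 → posterior Dirichlet(3, 17/2, 11)
obs 6: x=0 → posterior Dirichlet(4, 17/2, 11)
obs 7: x=2 → posterior Dirichlet(4, 17/2, 12)
obs 8: x=1 → posterior Dirichlet(4, 19/2, 12)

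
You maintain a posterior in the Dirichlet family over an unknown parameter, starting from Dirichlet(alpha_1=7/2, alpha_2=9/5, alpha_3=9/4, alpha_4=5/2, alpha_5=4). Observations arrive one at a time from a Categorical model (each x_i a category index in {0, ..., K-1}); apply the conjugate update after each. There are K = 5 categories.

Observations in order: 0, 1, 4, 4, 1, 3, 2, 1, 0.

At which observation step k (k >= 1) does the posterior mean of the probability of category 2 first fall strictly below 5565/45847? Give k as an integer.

k = 5

obs 1: x=0 → posterior Dirichlet(9/2, 9/5, 9/4, 5/2, 4)
obs 2: x=1 → posterior Dirichlet(9/2, 14/5, 9/4, 5/2, 4)
obs 3: x=4 → posterior Dirichlet(9/2, 14/5, 9/4, 5/2, 5)
obs 4: x=4 → posterior Dirichlet(9/2, 14/5, 9/4, 5/2, 6)
obs 5: x=1 → posterior Dirichlet(9/2, 19/5, 9/4, 5/2, 6)
obs 6: x=3 → posterior Dirichlet(9/2, 19/5, 9/4, 7/2, 6)
obs 7: x=2 → posterior Dirichlet(9/2, 19/5, 13/4, 7/2, 6)
obs 8: x=1 → posterior Dirichlet(9/2, 24/5, 13/4, 7/2, 6)
obs 9: x=0 → posterior Dirichlet(11/2, 24/5, 13/4, 7/2, 6)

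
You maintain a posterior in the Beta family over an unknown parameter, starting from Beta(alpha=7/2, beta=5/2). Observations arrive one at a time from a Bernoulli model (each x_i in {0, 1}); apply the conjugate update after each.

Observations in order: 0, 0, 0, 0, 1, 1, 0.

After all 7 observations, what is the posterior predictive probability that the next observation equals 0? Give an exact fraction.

obs 1: x=0 → posterior Beta(7/2, 7/2)
obs 2: x=0 → posterior Beta(7/2, 9/2)
obs 3: x=0 → posterior Beta(7/2, 11/2)
obs 4: x=0 → posterior Beta(7/2, 13/2)
obs 5: x=1 → posterior Beta(9/2, 13/2)
obs 6: x=1 → posterior Beta(11/2, 13/2)
obs 7: x=0 → posterior Beta(11/2, 15/2)

15/26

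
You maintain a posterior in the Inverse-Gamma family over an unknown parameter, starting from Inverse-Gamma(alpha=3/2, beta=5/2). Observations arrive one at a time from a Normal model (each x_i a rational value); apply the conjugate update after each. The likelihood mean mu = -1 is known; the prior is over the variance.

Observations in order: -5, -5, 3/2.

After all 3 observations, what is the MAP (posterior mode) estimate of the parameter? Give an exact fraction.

obs 1: x=-5 → posterior Inverse-Gamma(2, 21/2)
obs 2: x=-5 → posterior Inverse-Gamma(5/2, 37/2)
obs 3: x=3/2 → posterior Inverse-Gamma(3, 173/8)

173/32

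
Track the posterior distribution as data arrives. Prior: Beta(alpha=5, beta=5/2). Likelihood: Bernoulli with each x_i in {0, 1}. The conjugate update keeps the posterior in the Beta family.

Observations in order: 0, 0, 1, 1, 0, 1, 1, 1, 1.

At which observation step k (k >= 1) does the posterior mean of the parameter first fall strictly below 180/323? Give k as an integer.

k = 2

obs 1: x=0 → posterior Beta(5, 7/2)
obs 2: x=0 → posterior Beta(5, 9/2)
obs 3: x=1 → posterior Beta(6, 9/2)
obs 4: x=1 → posterior Beta(7, 9/2)
obs 5: x=0 → posterior Beta(7, 11/2)
obs 6: x=1 → posterior Beta(8, 11/2)
obs 7: x=1 → posterior Beta(9, 11/2)
obs 8: x=1 → posterior Beta(10, 11/2)
obs 9: x=1 → posterior Beta(11, 11/2)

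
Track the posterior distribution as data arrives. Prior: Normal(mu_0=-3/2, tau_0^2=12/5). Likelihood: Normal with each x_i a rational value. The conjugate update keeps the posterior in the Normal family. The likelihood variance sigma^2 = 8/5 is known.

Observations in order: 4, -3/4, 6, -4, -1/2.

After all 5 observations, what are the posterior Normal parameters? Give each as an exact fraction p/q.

mu_0=45/68, tau_0^2=24/85

obs 1: x=4 → posterior Normal(9/5, 24/25)
obs 2: x=-3/4 → posterior Normal(27/32, 3/5)
obs 3: x=6 → posterior Normal(9/4, 24/55)
obs 4: x=-4 → posterior Normal(51/56, 12/35)
obs 5: x=-1/2 → posterior Normal(45/68, 24/85)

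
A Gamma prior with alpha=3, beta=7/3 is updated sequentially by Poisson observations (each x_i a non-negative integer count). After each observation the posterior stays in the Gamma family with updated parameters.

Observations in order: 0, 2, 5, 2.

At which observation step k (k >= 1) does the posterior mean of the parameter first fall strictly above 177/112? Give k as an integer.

obs 1: x=0 → posterior Gamma(3, 10/3)
obs 2: x=2 → posterior Gamma(5, 13/3)
obs 3: x=5 → posterior Gamma(10, 16/3)
obs 4: x=2 → posterior Gamma(12, 19/3)

k = 3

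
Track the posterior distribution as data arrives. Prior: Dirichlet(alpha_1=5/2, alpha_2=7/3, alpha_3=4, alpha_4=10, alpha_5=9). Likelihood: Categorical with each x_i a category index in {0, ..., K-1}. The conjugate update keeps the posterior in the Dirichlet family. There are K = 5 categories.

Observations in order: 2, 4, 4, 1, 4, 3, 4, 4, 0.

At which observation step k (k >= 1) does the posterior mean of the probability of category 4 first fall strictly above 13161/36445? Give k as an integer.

obs 1: x=2 → posterior Dirichlet(5/2, 7/3, 5, 10, 9)
obs 2: x=4 → posterior Dirichlet(5/2, 7/3, 5, 10, 10)
obs 3: x=4 → posterior Dirichlet(5/2, 7/3, 5, 10, 11)
obs 4: x=1 → posterior Dirichlet(5/2, 10/3, 5, 10, 11)
obs 5: x=4 → posterior Dirichlet(5/2, 10/3, 5, 10, 12)
obs 6: x=3 → posterior Dirichlet(5/2, 10/3, 5, 11, 12)
obs 7: x=4 → posterior Dirichlet(5/2, 10/3, 5, 11, 13)
obs 8: x=4 → posterior Dirichlet(5/2, 10/3, 5, 11, 14)
obs 9: x=0 → posterior Dirichlet(7/2, 10/3, 5, 11, 14)

k = 5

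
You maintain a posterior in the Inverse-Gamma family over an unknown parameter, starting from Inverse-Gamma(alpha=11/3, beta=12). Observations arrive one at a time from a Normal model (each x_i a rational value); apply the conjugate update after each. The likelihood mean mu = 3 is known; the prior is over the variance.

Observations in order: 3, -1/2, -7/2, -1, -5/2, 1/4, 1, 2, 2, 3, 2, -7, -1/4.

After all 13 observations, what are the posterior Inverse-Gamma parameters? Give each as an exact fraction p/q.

obs 1: x=3 → posterior Inverse-Gamma(25/6, 12)
obs 2: x=-1/2 → posterior Inverse-Gamma(14/3, 145/8)
obs 3: x=-7/2 → posterior Inverse-Gamma(31/6, 157/4)
obs 4: x=-1 → posterior Inverse-Gamma(17/3, 189/4)
obs 5: x=-5/2 → posterior Inverse-Gamma(37/6, 499/8)
obs 6: x=1/4 → posterior Inverse-Gamma(20/3, 2117/32)
obs 7: x=1 → posterior Inverse-Gamma(43/6, 2181/32)
obs 8: x=2 → posterior Inverse-Gamma(23/3, 2197/32)
obs 9: x=2 → posterior Inverse-Gamma(49/6, 2213/32)
obs 10: x=3 → posterior Inverse-Gamma(26/3, 2213/32)
obs 11: x=2 → posterior Inverse-Gamma(55/6, 2229/32)
obs 12: x=-7 → posterior Inverse-Gamma(29/3, 3829/32)
obs 13: x=-1/4 → posterior Inverse-Gamma(61/6, 1999/16)

alpha=61/6, beta=1999/16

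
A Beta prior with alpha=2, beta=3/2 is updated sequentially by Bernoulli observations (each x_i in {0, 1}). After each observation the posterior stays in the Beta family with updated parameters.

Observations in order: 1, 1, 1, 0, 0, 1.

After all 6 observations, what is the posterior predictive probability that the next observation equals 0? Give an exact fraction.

7/19

obs 1: x=1 → posterior Beta(3, 3/2)
obs 2: x=1 → posterior Beta(4, 3/2)
obs 3: x=1 → posterior Beta(5, 3/2)
obs 4: x=0 → posterior Beta(5, 5/2)
obs 5: x=0 → posterior Beta(5, 7/2)
obs 6: x=1 → posterior Beta(6, 7/2)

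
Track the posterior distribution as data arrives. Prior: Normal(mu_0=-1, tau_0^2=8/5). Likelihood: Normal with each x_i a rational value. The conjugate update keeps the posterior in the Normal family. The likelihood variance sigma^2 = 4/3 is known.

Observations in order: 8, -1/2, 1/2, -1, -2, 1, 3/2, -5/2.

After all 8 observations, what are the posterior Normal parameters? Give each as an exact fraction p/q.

obs 1: x=8 → posterior Normal(43/11, 8/11)
obs 2: x=-1/2 → posterior Normal(40/17, 8/17)
obs 3: x=1/2 → posterior Normal(43/23, 8/23)
obs 4: x=-1 → posterior Normal(37/29, 8/29)
obs 5: x=-2 → posterior Normal(5/7, 8/35)
obs 6: x=1 → posterior Normal(31/41, 8/41)
obs 7: x=3/2 → posterior Normal(40/47, 8/47)
obs 8: x=-5/2 → posterior Normal(25/53, 8/53)

mu_0=25/53, tau_0^2=8/53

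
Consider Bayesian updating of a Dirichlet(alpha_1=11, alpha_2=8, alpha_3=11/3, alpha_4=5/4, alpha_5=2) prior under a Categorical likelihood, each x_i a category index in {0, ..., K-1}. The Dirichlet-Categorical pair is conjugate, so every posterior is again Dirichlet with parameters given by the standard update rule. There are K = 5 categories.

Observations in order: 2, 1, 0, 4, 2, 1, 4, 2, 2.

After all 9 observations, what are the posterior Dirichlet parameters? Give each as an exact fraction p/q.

alpha_1=12, alpha_2=10, alpha_3=23/3, alpha_4=5/4, alpha_5=4

obs 1: x=2 → posterior Dirichlet(11, 8, 14/3, 5/4, 2)
obs 2: x=1 → posterior Dirichlet(11, 9, 14/3, 5/4, 2)
obs 3: x=0 → posterior Dirichlet(12, 9, 14/3, 5/4, 2)
obs 4: x=4 → posterior Dirichlet(12, 9, 14/3, 5/4, 3)
obs 5: x=2 → posterior Dirichlet(12, 9, 17/3, 5/4, 3)
obs 6: x=1 → posterior Dirichlet(12, 10, 17/3, 5/4, 3)
obs 7: x=4 → posterior Dirichlet(12, 10, 17/3, 5/4, 4)
obs 8: x=2 → posterior Dirichlet(12, 10, 20/3, 5/4, 4)
obs 9: x=2 → posterior Dirichlet(12, 10, 23/3, 5/4, 4)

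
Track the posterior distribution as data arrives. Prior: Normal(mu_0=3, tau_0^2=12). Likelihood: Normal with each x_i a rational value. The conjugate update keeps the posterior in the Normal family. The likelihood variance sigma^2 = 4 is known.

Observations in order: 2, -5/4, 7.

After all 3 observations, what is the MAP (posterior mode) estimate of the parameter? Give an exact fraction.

21/8

obs 1: x=2 → posterior Normal(9/4, 3)
obs 2: x=-5/4 → posterior Normal(3/4, 12/7)
obs 3: x=7 → posterior Normal(21/8, 6/5)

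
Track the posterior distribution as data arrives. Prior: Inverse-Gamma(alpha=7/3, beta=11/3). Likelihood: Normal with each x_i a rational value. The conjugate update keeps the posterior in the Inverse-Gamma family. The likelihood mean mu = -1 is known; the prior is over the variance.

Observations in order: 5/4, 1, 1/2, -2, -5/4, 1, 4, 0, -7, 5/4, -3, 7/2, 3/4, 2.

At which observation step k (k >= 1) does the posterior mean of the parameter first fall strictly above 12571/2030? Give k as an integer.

obs 1: x=5/4 → posterior Inverse-Gamma(17/6, 595/96)
obs 2: x=1 → posterior Inverse-Gamma(10/3, 787/96)
obs 3: x=1/2 → posterior Inverse-Gamma(23/6, 895/96)
obs 4: x=-2 → posterior Inverse-Gamma(13/3, 943/96)
obs 5: x=-5/4 → posterior Inverse-Gamma(29/6, 473/48)
obs 6: x=1 → posterior Inverse-Gamma(16/3, 569/48)
obs 7: x=4 → posterior Inverse-Gamma(35/6, 1169/48)
obs 8: x=0 → posterior Inverse-Gamma(19/3, 1193/48)
obs 9: x=-7 → posterior Inverse-Gamma(41/6, 2057/48)
obs 10: x=5/4 → posterior Inverse-Gamma(22/3, 4357/96)
obs 11: x=-3 → posterior Inverse-Gamma(47/6, 4549/96)
obs 12: x=7/2 → posterior Inverse-Gamma(25/3, 5521/96)
obs 13: x=3/4 → posterior Inverse-Gamma(53/6, 1417/24)
obs 14: x=2 → posterior Inverse-Gamma(28/3, 1525/24)

k = 9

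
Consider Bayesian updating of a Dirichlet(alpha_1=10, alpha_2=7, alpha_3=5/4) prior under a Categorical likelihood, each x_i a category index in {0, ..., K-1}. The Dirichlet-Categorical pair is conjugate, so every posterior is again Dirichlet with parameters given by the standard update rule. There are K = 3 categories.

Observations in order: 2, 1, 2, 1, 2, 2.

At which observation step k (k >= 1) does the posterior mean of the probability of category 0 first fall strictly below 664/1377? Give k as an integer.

obs 1: x=2 → posterior Dirichlet(10, 7, 9/4)
obs 2: x=1 → posterior Dirichlet(10, 8, 9/4)
obs 3: x=2 → posterior Dirichlet(10, 8, 13/4)
obs 4: x=1 → posterior Dirichlet(10, 9, 13/4)
obs 5: x=2 → posterior Dirichlet(10, 9, 17/4)
obs 6: x=2 → posterior Dirichlet(10, 9, 21/4)

k = 3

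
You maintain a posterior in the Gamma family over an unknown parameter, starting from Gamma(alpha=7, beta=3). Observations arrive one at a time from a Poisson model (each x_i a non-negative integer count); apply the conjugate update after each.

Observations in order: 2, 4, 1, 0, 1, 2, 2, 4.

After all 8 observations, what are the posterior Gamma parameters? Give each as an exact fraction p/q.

alpha=23, beta=11

obs 1: x=2 → posterior Gamma(9, 4)
obs 2: x=4 → posterior Gamma(13, 5)
obs 3: x=1 → posterior Gamma(14, 6)
obs 4: x=0 → posterior Gamma(14, 7)
obs 5: x=1 → posterior Gamma(15, 8)
obs 6: x=2 → posterior Gamma(17, 9)
obs 7: x=2 → posterior Gamma(19, 10)
obs 8: x=4 → posterior Gamma(23, 11)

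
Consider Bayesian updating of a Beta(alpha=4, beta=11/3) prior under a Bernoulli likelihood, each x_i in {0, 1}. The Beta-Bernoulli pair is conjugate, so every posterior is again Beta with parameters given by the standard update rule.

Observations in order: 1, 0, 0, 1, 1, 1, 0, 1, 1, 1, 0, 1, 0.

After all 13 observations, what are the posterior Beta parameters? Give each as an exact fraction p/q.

obs 1: x=1 → posterior Beta(5, 11/3)
obs 2: x=0 → posterior Beta(5, 14/3)
obs 3: x=0 → posterior Beta(5, 17/3)
obs 4: x=1 → posterior Beta(6, 17/3)
obs 5: x=1 → posterior Beta(7, 17/3)
obs 6: x=1 → posterior Beta(8, 17/3)
obs 7: x=0 → posterior Beta(8, 20/3)
obs 8: x=1 → posterior Beta(9, 20/3)
obs 9: x=1 → posterior Beta(10, 20/3)
obs 10: x=1 → posterior Beta(11, 20/3)
obs 11: x=0 → posterior Beta(11, 23/3)
obs 12: x=1 → posterior Beta(12, 23/3)
obs 13: x=0 → posterior Beta(12, 26/3)

alpha=12, beta=26/3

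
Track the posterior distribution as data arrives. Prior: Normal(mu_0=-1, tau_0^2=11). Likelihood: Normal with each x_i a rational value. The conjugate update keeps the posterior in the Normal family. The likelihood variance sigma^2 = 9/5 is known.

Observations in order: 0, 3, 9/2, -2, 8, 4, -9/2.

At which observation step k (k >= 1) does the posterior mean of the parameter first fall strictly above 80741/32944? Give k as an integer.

obs 1: x=0 → posterior Normal(-9/64, 99/64)
obs 2: x=3 → posterior Normal(156/119, 99/119)
obs 3: x=9/2 → posterior Normal(269/116, 33/58)
obs 4: x=-2 → posterior Normal(587/458, 99/229)
obs 5: x=8 → posterior Normal(1467/568, 99/284)
obs 6: x=4 → posterior Normal(1907/678, 33/113)
obs 7: x=-9/2 → posterior Normal(353/197, 99/394)

k = 5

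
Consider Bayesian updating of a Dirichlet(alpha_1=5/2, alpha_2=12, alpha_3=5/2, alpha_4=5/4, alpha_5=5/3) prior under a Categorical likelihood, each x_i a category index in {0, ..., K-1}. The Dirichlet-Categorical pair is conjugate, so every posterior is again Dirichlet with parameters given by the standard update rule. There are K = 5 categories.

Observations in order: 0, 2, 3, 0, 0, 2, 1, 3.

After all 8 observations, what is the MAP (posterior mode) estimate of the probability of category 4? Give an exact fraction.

8/275

obs 1: x=0 → posterior Dirichlet(7/2, 12, 5/2, 5/4, 5/3)
obs 2: x=2 → posterior Dirichlet(7/2, 12, 7/2, 5/4, 5/3)
obs 3: x=3 → posterior Dirichlet(7/2, 12, 7/2, 9/4, 5/3)
obs 4: x=0 → posterior Dirichlet(9/2, 12, 7/2, 9/4, 5/3)
obs 5: x=0 → posterior Dirichlet(11/2, 12, 7/2, 9/4, 5/3)
obs 6: x=2 → posterior Dirichlet(11/2, 12, 9/2, 9/4, 5/3)
obs 7: x=1 → posterior Dirichlet(11/2, 13, 9/2, 9/4, 5/3)
obs 8: x=3 → posterior Dirichlet(11/2, 13, 9/2, 13/4, 5/3)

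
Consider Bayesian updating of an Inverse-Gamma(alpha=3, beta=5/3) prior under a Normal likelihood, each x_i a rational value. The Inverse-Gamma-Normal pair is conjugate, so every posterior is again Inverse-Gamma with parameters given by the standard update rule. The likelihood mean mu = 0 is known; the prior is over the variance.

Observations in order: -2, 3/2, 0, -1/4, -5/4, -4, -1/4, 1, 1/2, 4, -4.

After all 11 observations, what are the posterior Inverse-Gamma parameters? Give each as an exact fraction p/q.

alpha=17/2, beta=2905/96

obs 1: x=-2 → posterior Inverse-Gamma(7/2, 11/3)
obs 2: x=3/2 → posterior Inverse-Gamma(4, 115/24)
obs 3: x=0 → posterior Inverse-Gamma(9/2, 115/24)
obs 4: x=-1/4 → posterior Inverse-Gamma(5, 463/96)
obs 5: x=-5/4 → posterior Inverse-Gamma(11/2, 269/48)
obs 6: x=-4 → posterior Inverse-Gamma(6, 653/48)
obs 7: x=-1/4 → posterior Inverse-Gamma(13/2, 1309/96)
obs 8: x=1 → posterior Inverse-Gamma(7, 1357/96)
obs 9: x=1/2 → posterior Inverse-Gamma(15/2, 1369/96)
obs 10: x=4 → posterior Inverse-Gamma(8, 2137/96)
obs 11: x=-4 → posterior Inverse-Gamma(17/2, 2905/96)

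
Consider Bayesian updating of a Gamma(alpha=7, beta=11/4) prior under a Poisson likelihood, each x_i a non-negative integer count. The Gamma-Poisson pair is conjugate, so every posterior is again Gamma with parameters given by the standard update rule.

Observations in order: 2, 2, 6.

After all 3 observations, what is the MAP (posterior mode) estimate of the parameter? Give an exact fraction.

obs 1: x=2 → posterior Gamma(9, 15/4)
obs 2: x=2 → posterior Gamma(11, 19/4)
obs 3: x=6 → posterior Gamma(17, 23/4)

64/23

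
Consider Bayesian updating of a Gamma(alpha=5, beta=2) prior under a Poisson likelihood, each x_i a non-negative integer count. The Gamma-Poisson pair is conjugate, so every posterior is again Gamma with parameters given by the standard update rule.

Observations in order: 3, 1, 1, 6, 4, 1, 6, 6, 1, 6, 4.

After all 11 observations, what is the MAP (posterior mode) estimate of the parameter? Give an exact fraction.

43/13

obs 1: x=3 → posterior Gamma(8, 3)
obs 2: x=1 → posterior Gamma(9, 4)
obs 3: x=1 → posterior Gamma(10, 5)
obs 4: x=6 → posterior Gamma(16, 6)
obs 5: x=4 → posterior Gamma(20, 7)
obs 6: x=1 → posterior Gamma(21, 8)
obs 7: x=6 → posterior Gamma(27, 9)
obs 8: x=6 → posterior Gamma(33, 10)
obs 9: x=1 → posterior Gamma(34, 11)
obs 10: x=6 → posterior Gamma(40, 12)
obs 11: x=4 → posterior Gamma(44, 13)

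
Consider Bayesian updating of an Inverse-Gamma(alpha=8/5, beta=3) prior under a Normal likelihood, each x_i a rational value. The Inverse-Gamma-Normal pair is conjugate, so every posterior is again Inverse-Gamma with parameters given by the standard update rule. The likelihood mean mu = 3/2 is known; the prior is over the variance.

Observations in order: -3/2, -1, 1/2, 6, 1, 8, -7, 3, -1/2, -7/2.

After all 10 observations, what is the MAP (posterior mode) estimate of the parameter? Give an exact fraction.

1885/152

obs 1: x=-3/2 → posterior Inverse-Gamma(21/10, 15/2)
obs 2: x=-1 → posterior Inverse-Gamma(13/5, 85/8)
obs 3: x=1/2 → posterior Inverse-Gamma(31/10, 89/8)
obs 4: x=6 → posterior Inverse-Gamma(18/5, 85/4)
obs 5: x=1 → posterior Inverse-Gamma(41/10, 171/8)
obs 6: x=8 → posterior Inverse-Gamma(23/5, 85/2)
obs 7: x=-7 → posterior Inverse-Gamma(51/10, 629/8)
obs 8: x=3 → posterior Inverse-Gamma(28/5, 319/4)
obs 9: x=-1/2 → posterior Inverse-Gamma(61/10, 327/4)
obs 10: x=-7/2 → posterior Inverse-Gamma(33/5, 377/4)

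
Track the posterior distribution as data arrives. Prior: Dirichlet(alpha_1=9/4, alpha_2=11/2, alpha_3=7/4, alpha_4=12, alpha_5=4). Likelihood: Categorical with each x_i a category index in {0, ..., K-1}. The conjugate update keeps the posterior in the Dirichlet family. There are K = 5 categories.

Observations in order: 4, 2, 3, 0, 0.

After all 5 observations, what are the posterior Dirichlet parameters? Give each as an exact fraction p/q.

obs 1: x=4 → posterior Dirichlet(9/4, 11/2, 7/4, 12, 5)
obs 2: x=2 → posterior Dirichlet(9/4, 11/2, 11/4, 12, 5)
obs 3: x=3 → posterior Dirichlet(9/4, 11/2, 11/4, 13, 5)
obs 4: x=0 → posterior Dirichlet(13/4, 11/2, 11/4, 13, 5)
obs 5: x=0 → posterior Dirichlet(17/4, 11/2, 11/4, 13, 5)

alpha_1=17/4, alpha_2=11/2, alpha_3=11/4, alpha_4=13, alpha_5=5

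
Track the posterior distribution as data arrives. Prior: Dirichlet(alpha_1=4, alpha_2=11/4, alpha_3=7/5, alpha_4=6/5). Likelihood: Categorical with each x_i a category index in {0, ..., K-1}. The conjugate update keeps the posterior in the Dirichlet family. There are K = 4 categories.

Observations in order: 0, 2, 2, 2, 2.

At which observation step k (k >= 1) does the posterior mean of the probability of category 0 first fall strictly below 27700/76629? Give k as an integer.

k = 5

obs 1: x=0 → posterior Dirichlet(5, 11/4, 7/5, 6/5)
obs 2: x=2 → posterior Dirichlet(5, 11/4, 12/5, 6/5)
obs 3: x=2 → posterior Dirichlet(5, 11/4, 17/5, 6/5)
obs 4: x=2 → posterior Dirichlet(5, 11/4, 22/5, 6/5)
obs 5: x=2 → posterior Dirichlet(5, 11/4, 27/5, 6/5)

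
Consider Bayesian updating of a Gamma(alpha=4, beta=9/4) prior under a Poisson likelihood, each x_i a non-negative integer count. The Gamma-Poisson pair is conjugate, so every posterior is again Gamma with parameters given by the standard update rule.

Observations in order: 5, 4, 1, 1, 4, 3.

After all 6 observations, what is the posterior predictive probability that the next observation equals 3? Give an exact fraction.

330900298907525839942654446465396079104/1603404513114153724313506335083015711557

obs 1: x=5 → posterior Gamma(9, 13/4)
obs 2: x=4 → posterior Gamma(13, 17/4)
obs 3: x=1 → posterior Gamma(14, 21/4)
obs 4: x=1 → posterior Gamma(15, 25/4)
obs 5: x=4 → posterior Gamma(19, 29/4)
obs 6: x=3 → posterior Gamma(22, 33/4)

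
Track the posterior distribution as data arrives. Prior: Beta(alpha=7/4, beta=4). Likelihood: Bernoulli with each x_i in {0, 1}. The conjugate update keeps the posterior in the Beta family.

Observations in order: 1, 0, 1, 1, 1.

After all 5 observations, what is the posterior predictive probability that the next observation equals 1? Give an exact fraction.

23/43

obs 1: x=1 → posterior Beta(11/4, 4)
obs 2: x=0 → posterior Beta(11/4, 5)
obs 3: x=1 → posterior Beta(15/4, 5)
obs 4: x=1 → posterior Beta(19/4, 5)
obs 5: x=1 → posterior Beta(23/4, 5)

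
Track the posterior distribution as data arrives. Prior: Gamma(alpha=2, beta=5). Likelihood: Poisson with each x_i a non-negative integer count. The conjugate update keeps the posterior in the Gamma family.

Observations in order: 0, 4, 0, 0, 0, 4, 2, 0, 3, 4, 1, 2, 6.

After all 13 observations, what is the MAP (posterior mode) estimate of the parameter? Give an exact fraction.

obs 1: x=0 → posterior Gamma(2, 6)
obs 2: x=4 → posterior Gamma(6, 7)
obs 3: x=0 → posterior Gamma(6, 8)
obs 4: x=0 → posterior Gamma(6, 9)
obs 5: x=0 → posterior Gamma(6, 10)
obs 6: x=4 → posterior Gamma(10, 11)
obs 7: x=2 → posterior Gamma(12, 12)
obs 8: x=0 → posterior Gamma(12, 13)
obs 9: x=3 → posterior Gamma(15, 14)
obs 10: x=4 → posterior Gamma(19, 15)
obs 11: x=1 → posterior Gamma(20, 16)
obs 12: x=2 → posterior Gamma(22, 17)
obs 13: x=6 → posterior Gamma(28, 18)

3/2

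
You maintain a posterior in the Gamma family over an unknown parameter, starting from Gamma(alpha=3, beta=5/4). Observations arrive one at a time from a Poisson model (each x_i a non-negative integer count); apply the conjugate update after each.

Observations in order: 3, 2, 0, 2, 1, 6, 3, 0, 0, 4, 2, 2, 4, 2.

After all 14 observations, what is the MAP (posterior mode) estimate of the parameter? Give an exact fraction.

obs 1: x=3 → posterior Gamma(6, 9/4)
obs 2: x=2 → posterior Gamma(8, 13/4)
obs 3: x=0 → posterior Gamma(8, 17/4)
obs 4: x=2 → posterior Gamma(10, 21/4)
obs 5: x=1 → posterior Gamma(11, 25/4)
obs 6: x=6 → posterior Gamma(17, 29/4)
obs 7: x=3 → posterior Gamma(20, 33/4)
obs 8: x=0 → posterior Gamma(20, 37/4)
obs 9: x=0 → posterior Gamma(20, 41/4)
obs 10: x=4 → posterior Gamma(24, 45/4)
obs 11: x=2 → posterior Gamma(26, 49/4)
obs 12: x=2 → posterior Gamma(28, 53/4)
obs 13: x=4 → posterior Gamma(32, 57/4)
obs 14: x=2 → posterior Gamma(34, 61/4)

132/61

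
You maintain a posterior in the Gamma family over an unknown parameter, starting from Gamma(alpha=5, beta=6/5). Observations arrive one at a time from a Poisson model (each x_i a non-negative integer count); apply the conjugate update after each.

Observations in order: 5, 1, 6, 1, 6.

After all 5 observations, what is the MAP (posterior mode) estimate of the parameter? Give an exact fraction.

obs 1: x=5 → posterior Gamma(10, 11/5)
obs 2: x=1 → posterior Gamma(11, 16/5)
obs 3: x=6 → posterior Gamma(17, 21/5)
obs 4: x=1 → posterior Gamma(18, 26/5)
obs 5: x=6 → posterior Gamma(24, 31/5)

115/31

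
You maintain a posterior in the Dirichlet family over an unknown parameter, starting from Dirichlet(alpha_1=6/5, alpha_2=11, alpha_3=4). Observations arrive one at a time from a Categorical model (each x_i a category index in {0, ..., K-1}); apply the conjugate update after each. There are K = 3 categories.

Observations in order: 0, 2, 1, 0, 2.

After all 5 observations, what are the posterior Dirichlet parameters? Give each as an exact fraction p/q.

obs 1: x=0 → posterior Dirichlet(11/5, 11, 4)
obs 2: x=2 → posterior Dirichlet(11/5, 11, 5)
obs 3: x=1 → posterior Dirichlet(11/5, 12, 5)
obs 4: x=0 → posterior Dirichlet(16/5, 12, 5)
obs 5: x=2 → posterior Dirichlet(16/5, 12, 6)

alpha_1=16/5, alpha_2=12, alpha_3=6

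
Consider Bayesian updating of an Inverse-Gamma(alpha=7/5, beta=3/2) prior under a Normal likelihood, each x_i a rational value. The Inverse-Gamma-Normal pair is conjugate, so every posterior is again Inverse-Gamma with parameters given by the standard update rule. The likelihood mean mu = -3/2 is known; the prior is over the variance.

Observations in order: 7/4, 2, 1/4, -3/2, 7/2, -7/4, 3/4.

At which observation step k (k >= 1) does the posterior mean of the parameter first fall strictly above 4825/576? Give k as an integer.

obs 1: x=7/4 → posterior Inverse-Gamma(19/10, 217/32)
obs 2: x=2 → posterior Inverse-Gamma(12/5, 413/32)
obs 3: x=1/4 → posterior Inverse-Gamma(29/10, 231/16)
obs 4: x=-3/2 → posterior Inverse-Gamma(17/5, 231/16)
obs 5: x=7/2 → posterior Inverse-Gamma(39/10, 431/16)
obs 6: x=-7/4 → posterior Inverse-Gamma(22/5, 863/32)
obs 7: x=3/4 → posterior Inverse-Gamma(49/10, 59/2)

k = 2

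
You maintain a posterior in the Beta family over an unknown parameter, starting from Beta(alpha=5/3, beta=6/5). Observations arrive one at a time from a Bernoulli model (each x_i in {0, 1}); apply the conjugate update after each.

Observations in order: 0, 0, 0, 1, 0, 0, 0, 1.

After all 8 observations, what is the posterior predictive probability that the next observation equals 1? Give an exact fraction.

obs 1: x=0 → posterior Beta(5/3, 11/5)
obs 2: x=0 → posterior Beta(5/3, 16/5)
obs 3: x=0 → posterior Beta(5/3, 21/5)
obs 4: x=1 → posterior Beta(8/3, 21/5)
obs 5: x=0 → posterior Beta(8/3, 26/5)
obs 6: x=0 → posterior Beta(8/3, 31/5)
obs 7: x=0 → posterior Beta(8/3, 36/5)
obs 8: x=1 → posterior Beta(11/3, 36/5)

55/163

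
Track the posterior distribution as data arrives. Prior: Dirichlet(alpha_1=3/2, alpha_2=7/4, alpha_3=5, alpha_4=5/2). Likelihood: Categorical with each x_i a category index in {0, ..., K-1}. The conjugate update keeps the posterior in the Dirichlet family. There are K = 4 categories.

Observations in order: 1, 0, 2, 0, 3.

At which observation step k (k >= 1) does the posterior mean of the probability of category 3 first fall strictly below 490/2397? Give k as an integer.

k = 2

obs 1: x=1 → posterior Dirichlet(3/2, 11/4, 5, 5/2)
obs 2: x=0 → posterior Dirichlet(5/2, 11/4, 5, 5/2)
obs 3: x=2 → posterior Dirichlet(5/2, 11/4, 6, 5/2)
obs 4: x=0 → posterior Dirichlet(7/2, 11/4, 6, 5/2)
obs 5: x=3 → posterior Dirichlet(7/2, 11/4, 6, 7/2)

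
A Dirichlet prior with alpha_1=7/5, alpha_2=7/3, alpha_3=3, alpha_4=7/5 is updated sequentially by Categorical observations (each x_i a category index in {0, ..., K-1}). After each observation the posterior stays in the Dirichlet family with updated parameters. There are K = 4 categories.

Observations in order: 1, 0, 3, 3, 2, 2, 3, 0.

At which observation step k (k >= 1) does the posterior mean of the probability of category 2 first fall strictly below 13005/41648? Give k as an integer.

obs 1: x=1 → posterior Dirichlet(7/5, 10/3, 3, 7/5)
obs 2: x=0 → posterior Dirichlet(12/5, 10/3, 3, 7/5)
obs 3: x=3 → posterior Dirichlet(12/5, 10/3, 3, 12/5)
obs 4: x=3 → posterior Dirichlet(12/5, 10/3, 3, 17/5)
obs 5: x=2 → posterior Dirichlet(12/5, 10/3, 4, 17/5)
obs 6: x=2 → posterior Dirichlet(12/5, 10/3, 5, 17/5)
obs 7: x=3 → posterior Dirichlet(12/5, 10/3, 5, 22/5)
obs 8: x=0 → posterior Dirichlet(17/5, 10/3, 5, 22/5)

k = 2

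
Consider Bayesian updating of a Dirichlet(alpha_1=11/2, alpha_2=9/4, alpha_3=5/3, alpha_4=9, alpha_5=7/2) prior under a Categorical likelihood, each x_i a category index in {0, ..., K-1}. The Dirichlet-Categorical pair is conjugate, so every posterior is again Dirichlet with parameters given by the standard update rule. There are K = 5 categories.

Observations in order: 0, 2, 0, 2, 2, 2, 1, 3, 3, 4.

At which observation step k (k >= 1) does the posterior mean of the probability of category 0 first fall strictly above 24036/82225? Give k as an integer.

k = 3

obs 1: x=0 → posterior Dirichlet(13/2, 9/4, 5/3, 9, 7/2)
obs 2: x=2 → posterior Dirichlet(13/2, 9/4, 8/3, 9, 7/2)
obs 3: x=0 → posterior Dirichlet(15/2, 9/4, 8/3, 9, 7/2)
obs 4: x=2 → posterior Dirichlet(15/2, 9/4, 11/3, 9, 7/2)
obs 5: x=2 → posterior Dirichlet(15/2, 9/4, 14/3, 9, 7/2)
obs 6: x=2 → posterior Dirichlet(15/2, 9/4, 17/3, 9, 7/2)
obs 7: x=1 → posterior Dirichlet(15/2, 13/4, 17/3, 9, 7/2)
obs 8: x=3 → posterior Dirichlet(15/2, 13/4, 17/3, 10, 7/2)
obs 9: x=3 → posterior Dirichlet(15/2, 13/4, 17/3, 11, 7/2)
obs 10: x=4 → posterior Dirichlet(15/2, 13/4, 17/3, 11, 9/2)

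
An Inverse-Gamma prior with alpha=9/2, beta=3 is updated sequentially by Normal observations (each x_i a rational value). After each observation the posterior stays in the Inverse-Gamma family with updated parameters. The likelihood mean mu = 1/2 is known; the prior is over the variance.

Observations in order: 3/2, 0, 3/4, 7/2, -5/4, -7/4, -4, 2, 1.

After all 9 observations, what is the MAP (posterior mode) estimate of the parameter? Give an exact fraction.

obs 1: x=3/2 → posterior Inverse-Gamma(5, 7/2)
obs 2: x=0 → posterior Inverse-Gamma(11/2, 29/8)
obs 3: x=3/4 → posterior Inverse-Gamma(6, 117/32)
obs 4: x=7/2 → posterior Inverse-Gamma(13/2, 261/32)
obs 5: x=-5/4 → posterior Inverse-Gamma(7, 155/16)
obs 6: x=-7/4 → posterior Inverse-Gamma(15/2, 391/32)
obs 7: x=-4 → posterior Inverse-Gamma(8, 715/32)
obs 8: x=2 → posterior Inverse-Gamma(17/2, 751/32)
obs 9: x=1 → posterior Inverse-Gamma(9, 755/32)

151/64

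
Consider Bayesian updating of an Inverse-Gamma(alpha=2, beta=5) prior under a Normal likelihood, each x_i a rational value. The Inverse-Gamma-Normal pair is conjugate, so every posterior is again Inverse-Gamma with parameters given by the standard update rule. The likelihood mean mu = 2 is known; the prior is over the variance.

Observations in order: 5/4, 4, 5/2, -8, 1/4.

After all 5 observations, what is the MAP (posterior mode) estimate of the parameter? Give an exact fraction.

943/88

obs 1: x=5/4 → posterior Inverse-Gamma(5/2, 169/32)
obs 2: x=4 → posterior Inverse-Gamma(3, 233/32)
obs 3: x=5/2 → posterior Inverse-Gamma(7/2, 237/32)
obs 4: x=-8 → posterior Inverse-Gamma(4, 1837/32)
obs 5: x=1/4 → posterior Inverse-Gamma(9/2, 943/16)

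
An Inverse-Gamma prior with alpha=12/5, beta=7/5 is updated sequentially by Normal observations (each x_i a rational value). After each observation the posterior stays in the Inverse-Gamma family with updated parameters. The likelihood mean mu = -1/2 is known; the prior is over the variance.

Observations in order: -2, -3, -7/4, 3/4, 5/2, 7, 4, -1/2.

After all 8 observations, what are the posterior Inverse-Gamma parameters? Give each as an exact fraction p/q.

alpha=32/5, beta=3997/80

obs 1: x=-2 → posterior Inverse-Gamma(29/10, 101/40)
obs 2: x=-3 → posterior Inverse-Gamma(17/5, 113/20)
obs 3: x=-7/4 → posterior Inverse-Gamma(39/10, 1029/160)
obs 4: x=3/4 → posterior Inverse-Gamma(22/5, 577/80)
obs 5: x=5/2 → posterior Inverse-Gamma(49/10, 937/80)
obs 6: x=7 → posterior Inverse-Gamma(27/5, 3187/80)
obs 7: x=4 → posterior Inverse-Gamma(59/10, 3997/80)
obs 8: x=-1/2 → posterior Inverse-Gamma(32/5, 3997/80)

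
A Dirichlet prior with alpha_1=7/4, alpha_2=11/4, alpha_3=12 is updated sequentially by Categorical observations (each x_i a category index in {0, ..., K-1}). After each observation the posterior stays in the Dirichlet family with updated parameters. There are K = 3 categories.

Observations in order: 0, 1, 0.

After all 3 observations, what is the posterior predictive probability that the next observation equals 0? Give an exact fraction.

obs 1: x=0 → posterior Dirichlet(11/4, 11/4, 12)
obs 2: x=1 → posterior Dirichlet(11/4, 15/4, 12)
obs 3: x=0 → posterior Dirichlet(15/4, 15/4, 12)

5/26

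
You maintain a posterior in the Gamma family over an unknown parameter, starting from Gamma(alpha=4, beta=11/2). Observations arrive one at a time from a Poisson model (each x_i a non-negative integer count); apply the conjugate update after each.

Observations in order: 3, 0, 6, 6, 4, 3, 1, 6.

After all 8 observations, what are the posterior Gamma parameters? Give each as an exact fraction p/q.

obs 1: x=3 → posterior Gamma(7, 13/2)
obs 2: x=0 → posterior Gamma(7, 15/2)
obs 3: x=6 → posterior Gamma(13, 17/2)
obs 4: x=6 → posterior Gamma(19, 19/2)
obs 5: x=4 → posterior Gamma(23, 21/2)
obs 6: x=3 → posterior Gamma(26, 23/2)
obs 7: x=1 → posterior Gamma(27, 25/2)
obs 8: x=6 → posterior Gamma(33, 27/2)

alpha=33, beta=27/2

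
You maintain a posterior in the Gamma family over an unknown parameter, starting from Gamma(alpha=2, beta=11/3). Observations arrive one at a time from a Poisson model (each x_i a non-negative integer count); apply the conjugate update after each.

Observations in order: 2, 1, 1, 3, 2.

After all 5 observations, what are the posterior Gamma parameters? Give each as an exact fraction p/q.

obs 1: x=2 → posterior Gamma(4, 14/3)
obs 2: x=1 → posterior Gamma(5, 17/3)
obs 3: x=1 → posterior Gamma(6, 20/3)
obs 4: x=3 → posterior Gamma(9, 23/3)
obs 5: x=2 → posterior Gamma(11, 26/3)

alpha=11, beta=26/3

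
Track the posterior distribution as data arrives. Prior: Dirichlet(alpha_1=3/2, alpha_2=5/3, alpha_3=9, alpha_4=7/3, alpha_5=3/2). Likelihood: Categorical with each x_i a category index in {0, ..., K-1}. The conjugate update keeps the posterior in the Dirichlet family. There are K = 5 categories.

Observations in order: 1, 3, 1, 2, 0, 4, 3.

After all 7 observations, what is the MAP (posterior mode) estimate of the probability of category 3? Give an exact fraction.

5/27

obs 1: x=1 → posterior Dirichlet(3/2, 8/3, 9, 7/3, 3/2)
obs 2: x=3 → posterior Dirichlet(3/2, 8/3, 9, 10/3, 3/2)
obs 3: x=1 → posterior Dirichlet(3/2, 11/3, 9, 10/3, 3/2)
obs 4: x=2 → posterior Dirichlet(3/2, 11/3, 10, 10/3, 3/2)
obs 5: x=0 → posterior Dirichlet(5/2, 11/3, 10, 10/3, 3/2)
obs 6: x=4 → posterior Dirichlet(5/2, 11/3, 10, 10/3, 5/2)
obs 7: x=3 → posterior Dirichlet(5/2, 11/3, 10, 13/3, 5/2)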